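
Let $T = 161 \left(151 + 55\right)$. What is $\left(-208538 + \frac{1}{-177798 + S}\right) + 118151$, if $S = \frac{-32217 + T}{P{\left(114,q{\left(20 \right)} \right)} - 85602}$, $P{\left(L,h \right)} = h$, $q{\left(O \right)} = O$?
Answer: $- \frac{1375356556467577}{15216309385} \approx -90387.0$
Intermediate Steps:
$T = 33166$ ($T = 161 \cdot 206 = 33166$)
$S = - \frac{949}{85582}$ ($S = \frac{-32217 + 33166}{20 - 85602} = \frac{949}{-85582} = 949 \left(- \frac{1}{85582}\right) = - \frac{949}{85582} \approx -0.011089$)
$\left(-208538 + \frac{1}{-177798 + S}\right) + 118151 = \left(-208538 + \frac{1}{-177798 - \frac{949}{85582}}\right) + 118151 = \left(-208538 + \frac{1}{- \frac{15216309385}{85582}}\right) + 118151 = \left(-208538 - \frac{85582}{15216309385}\right) + 118151 = - \frac{3173178726614712}{15216309385} + 118151 = - \frac{1375356556467577}{15216309385}$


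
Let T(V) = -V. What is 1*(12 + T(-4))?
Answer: 16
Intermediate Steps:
1*(12 + T(-4)) = 1*(12 - 1*(-4)) = 1*(12 + 4) = 1*16 = 16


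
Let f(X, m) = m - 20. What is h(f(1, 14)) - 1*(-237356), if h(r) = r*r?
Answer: 237392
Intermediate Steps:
f(X, m) = -20 + m
h(r) = r**2
h(f(1, 14)) - 1*(-237356) = (-20 + 14)**2 - 1*(-237356) = (-6)**2 + 237356 = 36 + 237356 = 237392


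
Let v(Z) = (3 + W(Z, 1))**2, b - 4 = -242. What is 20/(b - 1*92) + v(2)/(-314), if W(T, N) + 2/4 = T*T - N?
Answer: -6505/41448 ≈ -0.15694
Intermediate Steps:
W(T, N) = -1/2 + T**2 - N (W(T, N) = -1/2 + (T*T - N) = -1/2 + (T**2 - N) = -1/2 + T**2 - N)
b = -238 (b = 4 - 242 = -238)
v(Z) = (3/2 + Z**2)**2 (v(Z) = (3 + (-1/2 + Z**2 - 1*1))**2 = (3 + (-1/2 + Z**2 - 1))**2 = (3 + (-3/2 + Z**2))**2 = (3/2 + Z**2)**2)
20/(b - 1*92) + v(2)/(-314) = 20/(-238 - 1*92) + ((3 + 2*2**2)**2/4)/(-314) = 20/(-238 - 92) + ((3 + 2*4)**2/4)*(-1/314) = 20/(-330) + ((3 + 8)**2/4)*(-1/314) = 20*(-1/330) + ((1/4)*11**2)*(-1/314) = -2/33 + ((1/4)*121)*(-1/314) = -2/33 + (121/4)*(-1/314) = -2/33 - 121/1256 = -6505/41448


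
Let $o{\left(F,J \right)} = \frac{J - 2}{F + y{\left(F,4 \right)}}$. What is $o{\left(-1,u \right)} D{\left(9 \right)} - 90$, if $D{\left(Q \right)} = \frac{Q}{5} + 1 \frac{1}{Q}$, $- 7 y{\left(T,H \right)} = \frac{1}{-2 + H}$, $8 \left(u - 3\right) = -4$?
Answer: $- \frac{61352}{675} \approx -90.892$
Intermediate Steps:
$u = \frac{5}{2}$ ($u = 3 + \frac{1}{8} \left(-4\right) = 3 - \frac{1}{2} = \frac{5}{2} \approx 2.5$)
$y{\left(T,H \right)} = - \frac{1}{7 \left(-2 + H\right)}$
$o{\left(F,J \right)} = \frac{-2 + J}{- \frac{1}{14} + F}$ ($o{\left(F,J \right)} = \frac{J - 2}{F - \frac{1}{-14 + 7 \cdot 4}} = \frac{-2 + J}{F - \frac{1}{-14 + 28}} = \frac{-2 + J}{F - \frac{1}{14}} = \frac{-2 + J}{- \frac{1}{14} + F}$)
$D{\left(Q \right)} = \frac{1}{Q} + \frac{Q}{5}$ ($D{\left(Q \right)} = Q \frac{1}{5} + \frac{1}{Q} = \frac{Q}{5} + \frac{1}{Q} = \frac{1}{Q} + \frac{Q}{5}$)
$o{\left(-1,u \right)} D{\left(9 \right)} - 90 = \frac{14 \left(-2 + \frac{5}{2}\right)}{-1 + 14 \left(-1\right)} \left(\frac{1}{9} + \frac{1}{5} \cdot 9\right) - 90 = 14 \frac{1}{-1 - 14} \cdot \frac{1}{2} \left(\frac{1}{9} + \frac{9}{5}\right) - 90 = 14 \frac{1}{-15} \cdot \frac{1}{2} \cdot \frac{86}{45} - 90 = 14 \left(- \frac{1}{15}\right) \frac{1}{2} \cdot \frac{86}{45} - 90 = \left(- \frac{7}{15}\right) \frac{86}{45} - 90 = - \frac{602}{675} - 90 = - \frac{61352}{675}$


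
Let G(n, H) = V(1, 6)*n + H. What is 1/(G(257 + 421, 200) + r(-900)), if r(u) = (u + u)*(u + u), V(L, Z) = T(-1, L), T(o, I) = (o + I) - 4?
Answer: 1/3237488 ≈ 3.0888e-7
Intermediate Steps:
T(o, I) = -4 + I + o (T(o, I) = (I + o) - 4 = -4 + I + o)
V(L, Z) = -5 + L (V(L, Z) = -4 + L - 1 = -5 + L)
r(u) = 4*u² (r(u) = (2*u)*(2*u) = 4*u²)
G(n, H) = H - 4*n (G(n, H) = (-5 + 1)*n + H = -4*n + H = H - 4*n)
1/(G(257 + 421, 200) + r(-900)) = 1/((200 - 4*(257 + 421)) + 4*(-900)²) = 1/((200 - 4*678) + 4*810000) = 1/((200 - 2712) + 3240000) = 1/(-2512 + 3240000) = 1/3237488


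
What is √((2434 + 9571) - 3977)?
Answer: 6*√223 ≈ 89.599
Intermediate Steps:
√((2434 + 9571) - 3977) = √(12005 - 3977) = √8028 = 6*√223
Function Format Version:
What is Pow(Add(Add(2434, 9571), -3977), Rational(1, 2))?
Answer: Mul(6, Pow(223, Rational(1, 2))) ≈ 89.599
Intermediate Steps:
Pow(Add(Add(2434, 9571), -3977), Rational(1, 2)) = Pow(Add(12005, -3977), Rational(1, 2)) = Pow(8028, Rational(1, 2)) = Mul(6, Pow(223, Rational(1, 2)))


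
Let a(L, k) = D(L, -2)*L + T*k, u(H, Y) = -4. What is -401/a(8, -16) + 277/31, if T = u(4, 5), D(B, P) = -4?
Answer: -3567/992 ≈ -3.5958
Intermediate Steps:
T = -4
a(L, k) = -4*L - 4*k
-401/a(8, -16) + 277/31 = -401/(-4*8 - 4*(-16)) + 277/31 = -401/(-32 + 64) + 277*(1/31) = -401/32 + 277/31 = -3567/992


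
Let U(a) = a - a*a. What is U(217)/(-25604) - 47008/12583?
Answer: -153450614/80543783 ≈ -1.9052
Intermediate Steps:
U(a) = a - a²
U(217)/(-25604) - 47008/12583 = (217*(1 - 1*217))/(-25604) - 47008/12583 = (217*(1 - 217))*(-1/25604) - 47008*1/12583 = (217*(-216))*(-1/25604) - 47008/12583 = -46872*(-1/25604) - 47008/12583 = 11718/6401 - 47008/12583 = -153450614/80543783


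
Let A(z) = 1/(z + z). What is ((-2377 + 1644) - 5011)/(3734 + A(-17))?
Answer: -195296/126955 ≈ -1.5383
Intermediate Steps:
A(z) = 1/(2*z)
((-2377 + 1644) - 5011)/(3734 + A(-17)) = ((-2377 + 1644) - 5011)/(3734 + (½)/(-17)) = (-733 - 5011)/(3734 + (½)*(-1/17)) = -5744/(3734 - 1/34) = -5744/126955/34 = -5744*34/126955 = -195296/126955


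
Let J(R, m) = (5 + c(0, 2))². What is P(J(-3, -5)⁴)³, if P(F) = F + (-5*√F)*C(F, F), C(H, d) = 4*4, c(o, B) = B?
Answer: 173062072997028961361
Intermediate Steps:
C(H, d) = 16
J(R, m) = 49 (J(R, m) = (5 + 2)² = 7² = 49)
P(F) = F - 80*√F (P(F) = F - 5*√F*16 = F - 80*√F)
P(J(-3, -5)⁴)³ = (49⁴ - 80*√(49⁴))³ = (5764801 - 80*√5764801)³ = (5764801 - 80*2401)³ = (5764801 - 192080)³ = 5572721³ = 173062072997028961361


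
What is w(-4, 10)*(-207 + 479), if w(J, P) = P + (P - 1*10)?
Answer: 2720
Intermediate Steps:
w(J, P) = -10 + 2*P (w(J, P) = P + (P - 10) = P + (-10 + P) = -10 + 2*P)
w(-4, 10)*(-207 + 479) = (-10 + 2*10)*(-207 + 479) = (-10 + 20)*272 = 10*272 = 2720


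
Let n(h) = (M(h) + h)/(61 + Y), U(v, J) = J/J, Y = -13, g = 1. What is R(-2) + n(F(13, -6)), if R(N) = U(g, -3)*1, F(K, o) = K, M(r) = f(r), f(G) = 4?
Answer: 65/48 ≈ 1.3542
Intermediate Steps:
M(r) = 4
U(v, J) = 1
n(h) = 1/12 + h/48 (n(h) = (4 + h)/(61 - 13) = (4 + h)/48 = (4 + h)*(1/48) = 1/12 + h/48)
R(N) = 1 (R(N) = 1*1 = 1)
R(-2) + n(F(13, -6)) = 1 + (1/12 + (1/48)*13) = 1 + (1/12 + 13/48) = 1 + 17/48 = 65/48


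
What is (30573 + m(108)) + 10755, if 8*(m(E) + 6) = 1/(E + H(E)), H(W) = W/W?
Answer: 36032785/872 ≈ 41322.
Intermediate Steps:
H(W) = 1
m(E) = -6 + 1/(8*(1 + E)) (m(E) = -6 + 1/(8*(E + 1)) = -6 + 1/(8*(1 + E)))
(30573 + m(108)) + 10755 = (30573 + (-47 - 48*108)/(8*(1 + 108))) + 10755 = (30573 + (⅛)*(-47 - 5184)/109) + 10755 = (30573 + (⅛)*(1/109)*(-5231)) + 10755 = (30573 - 5231/872) + 10755 = 26654425/872 + 10755 = 36032785/872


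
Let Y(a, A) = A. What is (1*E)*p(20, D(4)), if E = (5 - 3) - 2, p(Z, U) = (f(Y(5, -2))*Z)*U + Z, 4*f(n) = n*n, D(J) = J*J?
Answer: 0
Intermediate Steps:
D(J) = J**2
f(n) = n**2/4 (f(n) = (n*n)/4 = n**2/4)
p(Z, U) = Z + U*Z (p(Z, U) = (((1/4)*(-2)**2)*Z)*U + Z = (((1/4)*4)*Z)*U + Z = (1*Z)*U + Z = Z*U + Z = U*Z + Z = Z + U*Z)
E = 0 (E = 2 - 2 = 0)
(1*E)*p(20, D(4)) = (1*0)*(20*(1 + 4**2)) = 0*(20*(1 + 16)) = 0*(20*17) = 0*340 = 0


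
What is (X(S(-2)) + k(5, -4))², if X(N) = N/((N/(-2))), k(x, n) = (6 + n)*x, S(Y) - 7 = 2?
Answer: 64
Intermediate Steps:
S(Y) = 9 (S(Y) = 7 + 2 = 9)
k(x, n) = x*(6 + n)
X(N) = -2 (X(N) = N/((N*(-½))) = N/((-N/2)) = N*(-2/N) = -2)
(X(S(-2)) + k(5, -4))² = (-2 + 5*(6 - 4))² = (-2 + 5*2)² = (-2 + 10)² = 8² = 64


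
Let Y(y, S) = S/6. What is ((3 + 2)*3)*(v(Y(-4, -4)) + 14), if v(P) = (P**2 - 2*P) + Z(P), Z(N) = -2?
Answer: 620/3 ≈ 206.67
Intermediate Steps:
Y(y, S) = S/6 (Y(y, S) = S*(1/6) = S/6)
v(P) = -2 + P**2 - 2*P (v(P) = (P**2 - 2*P) - 2 = -2 + P**2 - 2*P)
((3 + 2)*3)*(v(Y(-4, -4)) + 14) = ((3 + 2)*3)*((-2 + ((1/6)*(-4))**2 - (-4)/3) + 14) = (5*3)*((-2 + (-2/3)**2 - 2*(-2/3)) + 14) = 15*((-2 + 4/9 + 4/3) + 14) = 15*(-2/9 + 14) = 15*(124/9) = 620/3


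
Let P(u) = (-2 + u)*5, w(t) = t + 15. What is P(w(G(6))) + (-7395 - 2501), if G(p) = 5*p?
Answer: -9681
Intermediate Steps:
w(t) = 15 + t
P(u) = -10 + 5*u
P(w(G(6))) + (-7395 - 2501) = (-10 + 5*(15 + 5*6)) + (-7395 - 2501) = (-10 + 5*(15 + 30)) - 9896 = (-10 + 5*45) - 9896 = (-10 + 225) - 9896 = 215 - 9896 = -9681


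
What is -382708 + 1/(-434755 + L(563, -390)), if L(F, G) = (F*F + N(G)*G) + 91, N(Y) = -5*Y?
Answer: -336092252061/878195 ≈ -3.8271e+5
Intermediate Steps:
L(F, G) = 91 + F**2 - 5*G**2 (L(F, G) = (F*F + (-5*G)*G) + 91 = (F**2 - 5*G**2) + 91 = 91 + F**2 - 5*G**2)
-382708 + 1/(-434755 + L(563, -390)) = -382708 + 1/(-434755 + (91 + 563**2 - 5*(-390)**2)) = -382708 + 1/(-434755 + (91 + 316969 - 5*152100)) = -382708 + 1/(-434755 + (91 + 316969 - 760500)) = -382708 + 1/(-434755 - 443440) = -382708 + 1/(-878195) = -382708 - 1/878195 = -336092252061/878195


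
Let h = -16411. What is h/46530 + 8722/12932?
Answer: 24200951/75215745 ≈ 0.32175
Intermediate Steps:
h/46530 + 8722/12932 = -16411/46530 + 8722/12932 = -16411*1/46530 + 8722*(1/12932) = -16411/46530 + 4361/6466 = 24200951/75215745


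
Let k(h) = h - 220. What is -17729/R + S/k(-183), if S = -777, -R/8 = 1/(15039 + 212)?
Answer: 108965152753/3224 ≈ 3.3798e+7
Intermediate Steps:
k(h) = -220 + h
R = -8/15251 (R = -8/(15039 + 212) = -8/15251 ≈ -0.00052456)
-17729/R + S/k(-183) = -17729/(-8/15251) - 777/(-220 - 183) = -17729*(-15251/8) - 777/(-403) = 270384979/8 - 777*(-1/403) = 270384979/8 + 777/403 = 108965152753/3224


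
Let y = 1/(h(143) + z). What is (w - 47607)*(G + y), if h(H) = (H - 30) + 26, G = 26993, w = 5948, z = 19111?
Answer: -21646651741409/19250 ≈ -1.1245e+9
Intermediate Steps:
h(H) = -4 + H (h(H) = (-30 + H) + 26 = -4 + H)
y = 1/19250 (y = 1/((-4 + 143) + 19111) = 1/(139 + 19111) = 1/19250 ≈ 5.1948e-5)
(w - 47607)*(G + y) = (5948 - 47607)*(26993 + 1/19250) = -41659*519615251/19250 = -21646651741409/19250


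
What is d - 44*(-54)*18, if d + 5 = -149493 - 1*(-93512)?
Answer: -13218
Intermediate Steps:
d = -55986 (d = -5 + (-149493 - 1*(-93512)) = -5 + (-149493 + 93512) = -5 - 55981 = -55986)
d - 44*(-54)*18 = -55986 - 44*(-54)*18 = -55986 + 2376*18 = -55986 + 42768 = -13218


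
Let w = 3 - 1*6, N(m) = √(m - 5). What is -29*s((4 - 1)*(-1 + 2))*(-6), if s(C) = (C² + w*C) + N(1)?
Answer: 348*I ≈ 348.0*I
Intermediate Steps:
N(m) = √(-5 + m)
w = -3 (w = 3 - 6 = -3)
s(C) = C² - 3*C + 2*I (s(C) = (C² - 3*C) + √(-5 + 1) = (C² - 3*C) + √(-4) = (C² - 3*C) + 2*I = C² - 3*C + 2*I)
-29*s((4 - 1)*(-1 + 2))*(-6) = -29*(((4 - 1)*(-1 + 2))² - 3*(4 - 1)*(-1 + 2) + 2*I)*(-6) = -29*((3*1)² - 9 + 2*I)*(-6) = -29*(3² - 3*3 + 2*I)*(-6) = -29*(9 - 9 + 2*I)*(-6) = -29*2*I*(-6) = -(-348)*I = 348*I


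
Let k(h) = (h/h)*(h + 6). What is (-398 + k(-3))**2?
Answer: 156025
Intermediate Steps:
k(h) = 6 + h (k(h) = 1*(6 + h) = 6 + h)
(-398 + k(-3))**2 = (-398 + (6 - 3))**2 = (-398 + 3)**2 = (-395)**2 = 156025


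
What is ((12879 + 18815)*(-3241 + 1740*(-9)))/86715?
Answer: -14610934/2115 ≈ -6908.2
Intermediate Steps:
((12879 + 18815)*(-3241 + 1740*(-9)))/86715 = (31694*(-3241 - 15660))*(1/86715) = (31694*(-18901))*(1/86715) = -599048294*1/86715 = -14610934/2115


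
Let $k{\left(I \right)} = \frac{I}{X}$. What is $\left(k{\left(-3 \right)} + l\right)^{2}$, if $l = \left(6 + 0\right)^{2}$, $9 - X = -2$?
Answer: $\frac{154449}{121} \approx 1276.4$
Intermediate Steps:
$X = 11$ ($X = 9 - -2 = 9 + 2 = 11$)
$k{\left(I \right)} = \frac{I}{11}$
$l = 36$ ($l = 6^{2} = 36$)
$\left(k{\left(-3 \right)} + l\right)^{2} = \left(\frac{1}{11} \left(-3\right) + 36\right)^{2} = \left(- \frac{3}{11} + 36\right)^{2} = \left(\frac{393}{11}\right)^{2} = \frac{154449}{121}$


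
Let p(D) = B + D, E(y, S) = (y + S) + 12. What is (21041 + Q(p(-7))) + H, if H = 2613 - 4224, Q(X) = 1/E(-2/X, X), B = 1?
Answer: 369173/19 ≈ 19430.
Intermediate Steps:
E(y, S) = 12 + S + y (E(y, S) = (S + y) + 12 = 12 + S + y)
p(D) = 1 + D
Q(X) = 1/(12 + X - 2/X)
H = -1611
(21041 + Q(p(-7))) + H = (21041 + (1 - 7)/(-2 + (1 - 7)*(12 + (1 - 7)))) - 1611 = (21041 - 6/(-2 - 6*(12 - 6))) - 1611 = (21041 - 6/(-2 - 6*6)) - 1611 = (21041 - 6/(-2 - 36)) - 1611 = (21041 - 6/(-38)) - 1611 = (21041 - 6*(-1/38)) - 1611 = (21041 + 3/19) - 1611 = 399782/19 - 1611 = 369173/19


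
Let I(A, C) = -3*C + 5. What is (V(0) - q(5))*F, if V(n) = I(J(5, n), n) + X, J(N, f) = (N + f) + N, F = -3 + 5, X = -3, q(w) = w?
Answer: -6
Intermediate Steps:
F = 2
J(N, f) = f + 2*N
I(A, C) = 5 - 3*C
V(n) = 2 - 3*n (V(n) = (5 - 3*n) - 3 = 2 - 3*n)
(V(0) - q(5))*F = ((2 - 3*0) - 1*5)*2 = ((2 + 0) - 5)*2 = (2 - 5)*2 = -3*2 = -6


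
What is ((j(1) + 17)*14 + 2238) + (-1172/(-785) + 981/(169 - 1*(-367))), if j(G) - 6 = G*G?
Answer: 1084434517/420760 ≈ 2577.3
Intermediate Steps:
j(G) = 6 + G² (j(G) = 6 + G*G = 6 + G²)
((j(1) + 17)*14 + 2238) + (-1172/(-785) + 981/(169 - 1*(-367))) = (((6 + 1²) + 17)*14 + 2238) + (-1172/(-785) + 981/(169 - 1*(-367))) = (((6 + 1) + 17)*14 + 2238) + (-1172*(-1/785) + 981/(169 + 367)) = ((7 + 17)*14 + 2238) + (1172/785 + 981/536) = (24*14 + 2238) + (1172/785 + 981*(1/536)) = (336 + 2238) + (1172/785 + 981/536) = 2574 + 1398277/420760 = 1084434517/420760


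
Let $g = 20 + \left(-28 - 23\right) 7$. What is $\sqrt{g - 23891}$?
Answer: $6 i \sqrt{673} \approx 155.65 i$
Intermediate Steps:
$g = -337$ ($g = 20 + \left(-28 - 23\right) 7 = 20 - 357 = -337$)
$\sqrt{g - 23891} = \sqrt{-337 - 23891} = \sqrt{-24228} = 6 i \sqrt{673}$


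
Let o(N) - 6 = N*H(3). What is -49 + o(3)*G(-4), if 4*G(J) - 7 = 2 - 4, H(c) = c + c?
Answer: -19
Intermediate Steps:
H(c) = 2*c
o(N) = 6 + 6*N (o(N) = 6 + N*(2*3) = 6 + N*6 = 6 + 6*N)
G(J) = 5/4 (G(J) = 7/4 + (2 - 4)/4 = 7/4 + (¼)*(-2) = 7/4 - ½ = 5/4)
-49 + o(3)*G(-4) = -49 + (6 + 6*3)*(5/4) = -49 + (6 + 18)*(5/4) = -49 + 24*(5/4) = -49 + 30 = -19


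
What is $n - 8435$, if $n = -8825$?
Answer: $-17260$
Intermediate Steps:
$n - 8435 = -8825 - 8435 = -17260$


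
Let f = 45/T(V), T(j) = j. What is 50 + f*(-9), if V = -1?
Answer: 455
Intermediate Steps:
f = -45 (f = 45/(-1) = 45*(-1) = -45)
50 + f*(-9) = 50 - 45*(-9) = 50 + 405 = 455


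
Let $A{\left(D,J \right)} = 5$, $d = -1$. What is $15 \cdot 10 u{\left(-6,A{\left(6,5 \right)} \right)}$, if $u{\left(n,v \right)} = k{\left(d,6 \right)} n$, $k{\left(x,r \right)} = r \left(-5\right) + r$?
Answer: $21600$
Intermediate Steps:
$k{\left(x,r \right)} = - 4 r$ ($k{\left(x,r \right)} = - 5 r + r = - 4 r$)
$u{\left(n,v \right)} = - 24 n$ ($u{\left(n,v \right)} = \left(-4\right) 6 n = - 24 n$)
$15 \cdot 10 u{\left(-6,A{\left(6,5 \right)} \right)} = 15 \cdot 10 \left(\left(-24\right) \left(-6\right)\right) = 150 \cdot 144 = 21600$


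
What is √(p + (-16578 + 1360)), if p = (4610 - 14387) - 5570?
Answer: I*√30565 ≈ 174.83*I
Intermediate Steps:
p = -15347 (p = -9777 - 5570 = -15347)
√(p + (-16578 + 1360)) = √(-15347 + (-16578 + 1360)) = √(-15347 - 15218) = √(-30565) = I*√30565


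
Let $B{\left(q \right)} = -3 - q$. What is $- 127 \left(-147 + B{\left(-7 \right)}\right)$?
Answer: $18161$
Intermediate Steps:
$- 127 \left(-147 + B{\left(-7 \right)}\right) = - 127 \left(-147 - -4\right) = - 127 \left(-147 + \left(-3 + 7\right)\right) = - 127 \left(-147 + 4\right) = \left(-127\right) \left(-143\right) = 18161$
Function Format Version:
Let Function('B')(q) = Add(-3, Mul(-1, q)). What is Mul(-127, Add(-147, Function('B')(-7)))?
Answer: 18161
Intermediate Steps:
Mul(-127, Add(-147, Function('B')(-7))) = Mul(-127, Add(-147, Add(-3, Mul(-1, -7)))) = Mul(-127, Add(-147, Add(-3, 7))) = Mul(-127, Add(-147, 4)) = Mul(-127, -143) = 18161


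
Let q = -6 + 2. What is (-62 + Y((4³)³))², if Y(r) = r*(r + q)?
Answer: 4722222360259995897604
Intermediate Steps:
q = -4
Y(r) = r*(-4 + r) (Y(r) = r*(r - 4) = r*(-4 + r))
(-62 + Y((4³)³))² = (-62 + (4³)³*(-4 + (4³)³))² = (-62 + 64³*(-4 + 64³))² = (-62 + 262144*(-4 + 262144))² = (-62 + 262144*262140)² = (-62 + 68718428160)² = 68718428098² = 4722222360259995897604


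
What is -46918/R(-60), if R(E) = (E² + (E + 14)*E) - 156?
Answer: -23459/3102 ≈ -7.5625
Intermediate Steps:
R(E) = -156 + E² + E*(14 + E) (R(E) = (E² + (14 + E)*E) - 156 = (E² + E*(14 + E)) - 156 = -156 + E² + E*(14 + E))
-46918/R(-60) = -46918/(-156 + 2*(-60)² + 14*(-60)) = -46918/(-156 + 2*3600 - 840) = -46918/(-156 + 7200 - 840) = -46918/6204 = -46918*1/6204 = -23459/3102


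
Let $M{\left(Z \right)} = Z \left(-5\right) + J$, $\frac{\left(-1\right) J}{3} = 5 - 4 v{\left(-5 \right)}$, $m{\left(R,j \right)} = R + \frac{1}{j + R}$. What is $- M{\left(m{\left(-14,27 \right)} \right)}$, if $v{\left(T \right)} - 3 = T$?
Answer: $- \frac{398}{13} \approx -30.615$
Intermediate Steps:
$m{\left(R,j \right)} = R + \frac{1}{R + j}$
$v{\left(T \right)} = 3 + T$
$J = -39$ ($J = - 3 \left(5 - 4 \left(3 - 5\right)\right) = - 3 \left(5 - -8\right) = - 3 \left(5 + 8\right) = \left(-3\right) 13 = -39$)
$M{\left(Z \right)} = -39 - 5 Z$ ($M{\left(Z \right)} = Z \left(-5\right) - 39 = - 5 Z - 39 = -39 - 5 Z$)
$- M{\left(m{\left(-14,27 \right)} \right)} = - (-39 - 5 \frac{1 + \left(-14\right)^{2} - 378}{-14 + 27}) = - (-39 - 5 \frac{1 + 196 - 378}{13}) = - (-39 - 5 \cdot \frac{1}{13} \left(-181\right)) = - (-39 - - \frac{905}{13}) = - (-39 + \frac{905}{13}) = \left(-1\right) \frac{398}{13} = - \frac{398}{13}$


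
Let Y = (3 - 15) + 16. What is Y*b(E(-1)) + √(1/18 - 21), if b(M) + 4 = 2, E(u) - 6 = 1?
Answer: -8 + I*√754/6 ≈ -8.0 + 4.5765*I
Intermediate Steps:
E(u) = 7 (E(u) = 6 + 1 = 7)
Y = 4 (Y = -12 + 16 = 4)
b(M) = -2 (b(M) = -4 + 2 = -2)
Y*b(E(-1)) + √(1/18 - 21) = 4*(-2) + √(1/18 - 21) = -8 + √(1/18 - 21) = -8 + √(-377/18) = -8 + I*√754/6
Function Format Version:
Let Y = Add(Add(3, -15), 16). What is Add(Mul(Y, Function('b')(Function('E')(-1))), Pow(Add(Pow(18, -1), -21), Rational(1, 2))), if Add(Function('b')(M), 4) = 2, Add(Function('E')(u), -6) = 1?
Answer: Add(-8, Mul(Rational(1, 6), I, Pow(754, Rational(1, 2)))) ≈ Add(-8.0000, Mul(4.5765, I))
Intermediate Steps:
Function('E')(u) = 7 (Function('E')(u) = Add(6, 1) = 7)
Y = 4 (Y = Add(-12, 16) = 4)
Function('b')(M) = -2 (Function('b')(M) = Add(-4, 2) = -2)
Add(Mul(Y, Function('b')(Function('E')(-1))), Pow(Add(Pow(18, -1), -21), Rational(1, 2))) = Add(Mul(4, -2), Pow(Add(Pow(18, -1), -21), Rational(1, 2))) = Add(-8, Pow(Add(Rational(1, 18), -21), Rational(1, 2))) = Add(-8, Pow(Rational(-377, 18), Rational(1, 2))) = Add(-8, Mul(Rational(1, 6), I, Pow(754, Rational(1, 2))))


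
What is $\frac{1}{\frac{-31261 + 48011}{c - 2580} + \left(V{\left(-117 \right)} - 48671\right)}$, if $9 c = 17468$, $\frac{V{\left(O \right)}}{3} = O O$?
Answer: $- \frac{2876}{21944479} \approx -0.00013106$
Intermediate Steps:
$V{\left(O \right)} = 3 O^{2}$ ($V{\left(O \right)} = 3 O O = 3 O^{2}$)
$c = \frac{17468}{9}$ ($c = \frac{1}{9} \cdot 17468 = \frac{17468}{9} \approx 1940.9$)
$\frac{1}{\frac{-31261 + 48011}{c - 2580} + \left(V{\left(-117 \right)} - 48671\right)} = \frac{1}{\frac{-31261 + 48011}{\frac{17468}{9} - 2580} + \left(3 \left(-117\right)^{2} - 48671\right)} = \frac{1}{\frac{16750}{- \frac{5752}{9}} + \left(3 \cdot 13689 - 48671\right)} = \frac{1}{16750 \left(- \frac{9}{5752}\right) + \left(41067 - 48671\right)} = \frac{1}{- \frac{75375}{2876} - 7604} = \frac{1}{- \frac{21944479}{2876}} = - \frac{2876}{21944479}$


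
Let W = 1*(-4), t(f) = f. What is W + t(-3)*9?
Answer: -31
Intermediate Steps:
W = -4
W + t(-3)*9 = -4 - 3*9 = -4 - 27 = -31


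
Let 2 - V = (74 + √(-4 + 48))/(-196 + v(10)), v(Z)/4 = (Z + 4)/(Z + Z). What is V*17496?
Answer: 6712632/161 + 29160*√11/161 ≈ 42294.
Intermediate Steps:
v(Z) = 2*(4 + Z)/Z (v(Z) = 4*((Z + 4)/(Z + Z)) = 4*((4 + Z)/((2*Z))) = 4*((4 + Z)*(1/(2*Z))) = 4*((4 + Z)/(2*Z)) = 2*(4 + Z)/Z)
V = 1151/483 + 5*√11/483 (V = 2 - (74 + √(-4 + 48))/(-196 + (2 + 8/10)) = 2 - (74 + √44)/(-196 + (2 + 8*(⅒))) = 2 - (74 + 2*√11)/(-196 + (2 + ⅘)) = 2 - (74 + 2*√11)/(-196 + 14/5) = 2 - (74 + 2*√11)/(-966/5) = 2 - (74 + 2*√11)*(-5)/966 = 2 - (-185/483 - 5*√11/483) = 2 + (185/483 + 5*√11/483) = 1151/483 + 5*√11/483 ≈ 2.4174)
V*17496 = (1151/483 + 5*√11/483)*17496 = 6712632/161 + 29160*√11/161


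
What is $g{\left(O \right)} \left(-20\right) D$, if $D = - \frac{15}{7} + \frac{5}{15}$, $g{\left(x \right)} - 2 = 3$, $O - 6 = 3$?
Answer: $\frac{3800}{21} \approx 180.95$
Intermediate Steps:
$O = 9$ ($O = 6 + 3 = 9$)
$g{\left(x \right)} = 5$ ($g{\left(x \right)} = 2 + 3 = 5$)
$D = - \frac{38}{21}$ ($D = \left(-15\right) \frac{1}{7} + 5 \cdot \frac{1}{15} = - \frac{15}{7} + \frac{1}{3} = - \frac{38}{21} \approx -1.8095$)
$g{\left(O \right)} \left(-20\right) D = 5 \left(-20\right) \left(- \frac{38}{21}\right) = \left(-100\right) \left(- \frac{38}{21}\right) = \frac{3800}{21}$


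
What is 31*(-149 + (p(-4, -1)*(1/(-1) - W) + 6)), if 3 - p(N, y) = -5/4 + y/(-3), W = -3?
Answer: -25141/6 ≈ -4190.2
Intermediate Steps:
p(N, y) = 17/4 + y/3 (p(N, y) = 3 - (-5/4 + y/(-3)) = 3 - (-5*¼ + y*(-⅓)) = 3 - (-5/4 - y/3) = 3 + (5/4 + y/3) = 17/4 + y/3)
31*(-149 + (p(-4, -1)*(1/(-1) - W) + 6)) = 31*(-149 + ((17/4 + (⅓)*(-1))*(1/(-1) - 1*(-3)) + 6)) = 31*(-149 + ((17/4 - ⅓)*(-1 + 3) + 6)) = 31*(-149 + ((47/12)*2 + 6)) = 31*(-149 + (47/6 + 6)) = 31*(-149 + 83/6) = 31*(-811/6) = -25141/6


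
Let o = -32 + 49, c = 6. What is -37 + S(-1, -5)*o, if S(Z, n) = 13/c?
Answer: -⅙ ≈ -0.16667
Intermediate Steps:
o = 17
S(Z, n) = 13/6
-37 + S(-1, -5)*o = -37 + (13/6)*17 = -37 + 221/6 = -⅙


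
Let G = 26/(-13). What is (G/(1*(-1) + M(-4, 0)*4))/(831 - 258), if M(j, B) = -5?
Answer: 2/12033 ≈ 0.00016621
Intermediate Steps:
G = -2 (G = 26*(-1/13) = -2)
(G/(1*(-1) + M(-4, 0)*4))/(831 - 258) = (-2/(1*(-1) - 5*4))/(831 - 258) = (-2/(-1 - 20))/573 = (-2/(-21))/573 = (-2*(-1/21))/573 = (1/573)*(2/21) = 2/12033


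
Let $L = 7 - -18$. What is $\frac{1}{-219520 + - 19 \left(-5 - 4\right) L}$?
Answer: $- \frac{1}{215245} \approx -4.6459 \cdot 10^{-6}$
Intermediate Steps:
$L = 25$ ($L = 7 + 18 = 25$)
$\frac{1}{-219520 + - 19 \left(-5 - 4\right) L} = \frac{1}{-219520 + - 19 \left(-5 - 4\right) 25} = \frac{1}{-219520 + \left(-19\right) \left(-9\right) 25} = \frac{1}{-219520 + 171 \cdot 25} = \frac{1}{-219520 + 4275} = \frac{1}{-215245} = - \frac{1}{215245}$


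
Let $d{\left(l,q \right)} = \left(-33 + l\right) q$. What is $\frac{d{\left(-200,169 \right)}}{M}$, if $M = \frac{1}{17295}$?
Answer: $-681025215$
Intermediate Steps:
$M = \frac{1}{17295} \approx 5.782 \cdot 10^{-5}$
$d{\left(l,q \right)} = q \left(-33 + l\right)$
$\frac{d{\left(-200,169 \right)}}{M} = 169 \left(-33 - 200\right) \frac{1}{\frac{1}{17295}} = 169 \left(-233\right) 17295 = \left(-39377\right) 17295 = -681025215$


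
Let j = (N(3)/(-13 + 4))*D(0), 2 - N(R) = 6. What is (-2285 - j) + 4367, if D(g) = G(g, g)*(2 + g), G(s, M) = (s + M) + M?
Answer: 2082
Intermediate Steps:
G(s, M) = s + 2*M (G(s, M) = (M + s) + M = s + 2*M)
D(g) = 3*g*(2 + g) (D(g) = (g + 2*g)*(2 + g) = (3*g)*(2 + g) = 3*g*(2 + g))
N(R) = -4 (N(R) = 2 - 1*6 = 2 - 6 = -4)
j = 0 (j = (-4/(-13 + 4))*(3*0*(2 + 0)) = (-4/(-9))*(3*0*2) = -4*(-1/9)*0 = (4/9)*0 = 0)
(-2285 - j) + 4367 = (-2285 - 1*0) + 4367 = (-2285 + 0) + 4367 = -2285 + 4367 = 2082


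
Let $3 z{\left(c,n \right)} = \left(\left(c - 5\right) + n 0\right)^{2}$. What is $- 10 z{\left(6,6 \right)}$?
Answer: $- \frac{10}{3} \approx -3.3333$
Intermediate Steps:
$z{\left(c,n \right)} = \frac{\left(-5 + c\right)^{2}}{3}$ ($z{\left(c,n \right)} = \frac{\left(\left(c - 5\right) + n 0\right)^{2}}{3} = \frac{\left(\left(-5 + c\right) + 0\right)^{2}}{3} = \frac{\left(-5 + c\right)^{2}}{3}$)
$- 10 z{\left(6,6 \right)} = - 10 \frac{\left(-5 + 6\right)^{2}}{3} = - 10 \frac{1^{2}}{3} = - 10 \cdot \frac{1}{3} \cdot 1 = \left(-10\right) \frac{1}{3} = - \frac{10}{3}$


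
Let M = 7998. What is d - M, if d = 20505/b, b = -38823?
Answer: -103508953/12941 ≈ -7998.5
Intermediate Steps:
d = -6835/12941 (d = 20505/(-38823) = 20505*(-1/38823) = -6835/12941 ≈ -0.52817)
d - M = -6835/12941 - 1*7998 = -6835/12941 - 7998 = -103508953/12941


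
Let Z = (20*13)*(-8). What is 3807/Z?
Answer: -3807/2080 ≈ -1.8303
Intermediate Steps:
Z = -2080 (Z = 260*(-8) = -2080)
3807/Z = 3807/(-2080) = 3807*(-1/2080) = -3807/2080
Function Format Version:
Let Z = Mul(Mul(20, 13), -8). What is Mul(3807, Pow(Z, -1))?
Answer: Rational(-3807, 2080) ≈ -1.8303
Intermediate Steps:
Z = -2080 (Z = Mul(260, -8) = -2080)
Mul(3807, Pow(Z, -1)) = Mul(3807, Pow(-2080, -1)) = Mul(3807, Rational(-1, 2080)) = Rational(-3807, 2080)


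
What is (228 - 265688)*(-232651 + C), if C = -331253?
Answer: 149693955840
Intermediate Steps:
(228 - 265688)*(-232651 + C) = (228 - 265688)*(-232651 - 331253) = -265460*(-563904) = 149693955840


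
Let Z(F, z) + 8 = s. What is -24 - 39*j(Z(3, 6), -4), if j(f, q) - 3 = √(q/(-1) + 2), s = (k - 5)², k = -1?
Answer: -141 - 39*√6 ≈ -236.53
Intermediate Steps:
s = 36 (s = (-1 - 5)² = (-6)² = 36)
Z(F, z) = 28 (Z(F, z) = -8 + 36 = 28)
j(f, q) = 3 + √(2 - q) (j(f, q) = 3 + √(q/(-1) + 2) = 3 + √(q*(-1) + 2) = 3 + √(-q + 2) = 3 + √(2 - q))
-24 - 39*j(Z(3, 6), -4) = -24 - 39*(3 + √(2 - 1*(-4))) = -24 - 39*(3 + √(2 + 4)) = -24 - 39*(3 + √6) = -24 + (-117 - 39*√6) = -141 - 39*√6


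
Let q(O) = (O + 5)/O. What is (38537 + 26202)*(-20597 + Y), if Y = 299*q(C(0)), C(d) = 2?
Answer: -2531359639/2 ≈ -1.2657e+9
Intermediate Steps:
q(O) = (5 + O)/O
Y = 2093/2 (Y = 299*((5 + 2)/2) = 299*((½)*7) = 299*(7/2) = 2093/2 ≈ 1046.5)
(38537 + 26202)*(-20597 + Y) = (38537 + 26202)*(-20597 + 2093/2) = 64739*(-39101/2) = -2531359639/2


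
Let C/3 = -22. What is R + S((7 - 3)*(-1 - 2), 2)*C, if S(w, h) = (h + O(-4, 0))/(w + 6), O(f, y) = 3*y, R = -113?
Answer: -91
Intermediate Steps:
C = -66 (C = 3*(-22) = -66)
S(w, h) = h/(6 + w) (S(w, h) = (h + 3*0)/(w + 6) = (h + 0)/(6 + w) = h/(6 + w))
R + S((7 - 3)*(-1 - 2), 2)*C = -113 + (2/(6 + (7 - 3)*(-1 - 2)))*(-66) = -113 + (2/(6 + 4*(-3)))*(-66) = -113 + (2/(6 - 12))*(-66) = -113 + (2/(-6))*(-66) = -113 + (2*(-1/6))*(-66) = -113 - 1/3*(-66) = -113 + 22 = -91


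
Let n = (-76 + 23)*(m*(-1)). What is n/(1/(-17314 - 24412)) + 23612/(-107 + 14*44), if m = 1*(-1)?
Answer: 1125665914/509 ≈ 2.2115e+6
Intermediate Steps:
m = -1
n = -53 (n = (-76 + 23)*(-1*(-1)) = -53*1 = -53)
n/(1/(-17314 - 24412)) + 23612/(-107 + 14*44) = -53/(1/(-17314 - 24412)) + 23612/(-107 + 14*44) = -53/(1/(-41726)) + 23612/(-107 + 616) = -53/(-1/41726) + 23612/509 = -53*(-41726) + 23612*(1/509) = 2211478 + 23612/509 = 1125665914/509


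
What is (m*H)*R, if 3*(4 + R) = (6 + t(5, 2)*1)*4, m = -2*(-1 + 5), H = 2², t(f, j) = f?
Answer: -1024/3 ≈ -341.33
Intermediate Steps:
H = 4
m = -8 (m = -2*4 = -8)
R = 32/3 (R = -4 + ((6 + 5*1)*4)/3 = -4 + ((6 + 5)*4)/3 = -4 + (11*4)/3 = -4 + (⅓)*44 = -4 + 44/3 = 32/3 ≈ 10.667)
(m*H)*R = -8*4*(32/3) = -32*32/3 = -1024/3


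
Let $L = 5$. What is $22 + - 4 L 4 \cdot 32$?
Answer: $-2538$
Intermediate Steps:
$22 + - 4 L 4 \cdot 32 = 22 + \left(-4\right) 5 \cdot 4 \cdot 32 = 22 + \left(-20\right) 4 \cdot 32 = 22 - 2560 = -2538$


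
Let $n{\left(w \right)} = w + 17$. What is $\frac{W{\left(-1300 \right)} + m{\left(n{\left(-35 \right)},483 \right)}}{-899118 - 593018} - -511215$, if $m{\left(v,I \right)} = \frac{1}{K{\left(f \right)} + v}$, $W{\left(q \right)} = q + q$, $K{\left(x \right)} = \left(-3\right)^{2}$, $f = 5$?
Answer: $\frac{6865220770561}{13429224} \approx 5.1122 \cdot 10^{5}$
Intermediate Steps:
$n{\left(w \right)} = 17 + w$
$K{\left(x \right)} = 9$
$W{\left(q \right)} = 2 q$
$m{\left(v,I \right)} = \frac{1}{9 + v}$
$\frac{W{\left(-1300 \right)} + m{\left(n{\left(-35 \right)},483 \right)}}{-899118 - 593018} - -511215 = \frac{2 \left(-1300\right) + \frac{1}{9 + \left(17 - 35\right)}}{-899118 - 593018} - -511215 = \frac{-2600 + \frac{1}{9 - 18}}{-1492136} + 511215 = \left(-2600 + \frac{1}{-9}\right) \left(- \frac{1}{1492136}\right) + 511215 = \left(-2600 - \frac{1}{9}\right) \left(- \frac{1}{1492136}\right) + 511215 = \left(- \frac{23401}{9}\right) \left(- \frac{1}{1492136}\right) + 511215 = \frac{23401}{13429224} + 511215 = \frac{6865220770561}{13429224}$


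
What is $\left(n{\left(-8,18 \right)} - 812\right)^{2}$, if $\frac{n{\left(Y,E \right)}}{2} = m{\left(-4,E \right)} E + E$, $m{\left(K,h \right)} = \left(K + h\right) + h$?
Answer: $141376$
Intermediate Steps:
$m{\left(K,h \right)} = K + 2 h$
$n{\left(Y,E \right)} = 2 E + 2 E \left(-4 + 2 E\right)$ ($n{\left(Y,E \right)} = 2 \left(\left(-4 + 2 E\right) E + E\right) = 2 \left(E \left(-4 + 2 E\right) + E\right) = 2 \left(E + E \left(-4 + 2 E\right)\right) = 2 E + 2 E \left(-4 + 2 E\right)$)
$\left(n{\left(-8,18 \right)} - 812\right)^{2} = \left(2 \cdot 18 \left(-3 + 2 \cdot 18\right) - 812\right)^{2} = \left(2 \cdot 18 \left(-3 + 36\right) - 812\right)^{2} = \left(2 \cdot 18 \cdot 33 - 812\right)^{2} = \left(1188 - 812\right)^{2} = 376^{2} = 141376$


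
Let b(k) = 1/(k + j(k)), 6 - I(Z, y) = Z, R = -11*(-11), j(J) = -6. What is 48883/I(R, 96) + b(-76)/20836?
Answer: -83519147531/196483480 ≈ -425.07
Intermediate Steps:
R = 121
I(Z, y) = 6 - Z
b(k) = 1/(-6 + k) (b(k) = 1/(k - 6) = 1/(-6 + k))
48883/I(R, 96) + b(-76)/20836 = 48883/(6 - 1*121) + 1/(-6 - 76*20836) = 48883/(6 - 121) + (1/20836)/(-82) = 48883/(-115) - 1/82*1/20836 = 48883*(-1/115) - 1/1708552 = -48883/115 - 1/1708552 = -83519147531/196483480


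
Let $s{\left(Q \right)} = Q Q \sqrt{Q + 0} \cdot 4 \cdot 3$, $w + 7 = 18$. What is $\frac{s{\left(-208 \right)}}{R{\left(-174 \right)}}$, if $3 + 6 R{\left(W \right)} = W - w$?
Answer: $- \frac{3115008 i \sqrt{13}}{47} \approx - 2.3896 \cdot 10^{5} i$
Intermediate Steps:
$w = 11$ ($w = -7 + 18 = 11$)
$R{\left(W \right)} = - \frac{7}{3} + \frac{W}{6}$ ($R{\left(W \right)} = - \frac{1}{2} + \frac{W - 11}{6} = - \frac{1}{2} + \frac{-11 + W}{6} = - \frac{1}{2} + \left(- \frac{11}{6} + \frac{W}{6}\right) = - \frac{7}{3} + \frac{W}{6}$)
$s{\left(Q \right)} = 12 Q^{\frac{5}{2}}$ ($s{\left(Q \right)} = Q^{2} \sqrt{Q} 4 \cdot 3 = Q^{2} \cdot 4 \sqrt{Q} 3 = Q^{2} \cdot 12 \sqrt{Q} = 12 Q^{\frac{5}{2}}$)
$\frac{s{\left(-208 \right)}}{R{\left(-174 \right)}} = \frac{12 \left(-208\right)^{\frac{5}{2}}}{- \frac{7}{3} + \frac{1}{6} \left(-174\right)} = \frac{12 \cdot 173056 i \sqrt{13}}{- \frac{7}{3} - 29} = \frac{2076672 i \sqrt{13}}{- \frac{94}{3}} = 2076672 i \sqrt{13} \left(- \frac{3}{94}\right) = - \frac{3115008 i \sqrt{13}}{47}$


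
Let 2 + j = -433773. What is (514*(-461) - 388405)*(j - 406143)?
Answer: 525250280562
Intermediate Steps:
j = -433775 (j = -2 - 433773 = -433775)
(514*(-461) - 388405)*(j - 406143) = (514*(-461) - 388405)*(-433775 - 406143) = (-236954 - 388405)*(-839918) = -625359*(-839918) = 525250280562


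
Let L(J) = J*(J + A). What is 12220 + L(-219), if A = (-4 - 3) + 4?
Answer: 60838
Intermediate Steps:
A = -3 (A = -7 + 4 = -3)
L(J) = J*(-3 + J) (L(J) = J*(J - 3) = J*(-3 + J))
12220 + L(-219) = 12220 - 219*(-3 - 219) = 12220 - 219*(-222) = 12220 + 48618 = 60838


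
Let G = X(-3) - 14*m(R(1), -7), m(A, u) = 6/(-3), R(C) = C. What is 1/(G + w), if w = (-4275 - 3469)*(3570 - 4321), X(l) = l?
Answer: 1/5815769 ≈ 1.7195e-7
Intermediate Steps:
m(A, u) = -2 (m(A, u) = 6*(-⅓) = -2)
G = 25 (G = -3 - 14*(-2) = -3 + 28 = 25)
w = 5815744 (w = -7744*(-751) = 5815744)
1/(G + w) = 1/(25 + 5815744) = 1/5815769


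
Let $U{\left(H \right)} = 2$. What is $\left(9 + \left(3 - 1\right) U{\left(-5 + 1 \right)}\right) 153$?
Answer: $1989$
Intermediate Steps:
$\left(9 + \left(3 - 1\right) U{\left(-5 + 1 \right)}\right) 153 = \left(9 + \left(3 - 1\right) 2\right) 153 = \left(9 + 2 \cdot 2\right) 153 = \left(9 + 4\right) 153 = 13 \cdot 153 = 1989$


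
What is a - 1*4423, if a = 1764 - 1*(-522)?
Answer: -2137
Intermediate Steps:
a = 2286 (a = 1764 + 522 = 2286)
a - 1*4423 = 2286 - 1*4423 = 2286 - 4423 = -2137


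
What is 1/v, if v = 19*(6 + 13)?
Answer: 1/361 ≈ 0.0027701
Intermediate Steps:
v = 361 (v = 19*19 = 361)
1/v = 1/361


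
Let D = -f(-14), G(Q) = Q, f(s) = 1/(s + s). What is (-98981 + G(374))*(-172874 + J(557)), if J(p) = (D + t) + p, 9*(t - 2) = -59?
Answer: 1427337080987/84 ≈ 1.6992e+10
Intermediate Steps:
f(s) = 1/(2*s)
t = -41/9 (t = 2 + (1/9)*(-59) = 2 - 59/9 = -41/9 ≈ -4.5556)
D = 1/28 (D = -1/(2*(-14)) = -(-1)/(2*14) = -1*(-1/28) = 1/28 ≈ 0.035714)
J(p) = -1139/252 + p (J(p) = (1/28 - 41/9) + p = -1139/252 + p)
(-98981 + G(374))*(-172874 + J(557)) = (-98981 + 374)*(-172874 + (-1139/252 + 557)) = -98607*(-172874 + 139225/252) = -98607*(-43425023/252) = 1427337080987/84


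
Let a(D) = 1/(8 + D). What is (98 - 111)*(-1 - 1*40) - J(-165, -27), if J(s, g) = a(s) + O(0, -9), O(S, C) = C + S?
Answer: 85095/157 ≈ 542.01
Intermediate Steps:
J(s, g) = -9 + 1/(8 + s) (J(s, g) = 1/(8 + s) + (-9 + 0) = 1/(8 + s) - 9 = -9 + 1/(8 + s))
(98 - 111)*(-1 - 1*40) - J(-165, -27) = (98 - 111)*(-1 - 1*40) - (-71 - 9*(-165))/(8 - 165) = -13*(-1 - 40) - (-71 + 1485)/(-157) = -13*(-41) - (-1)*1414/157 = 533 - 1*(-1414/157) = 533 + 1414/157 = 85095/157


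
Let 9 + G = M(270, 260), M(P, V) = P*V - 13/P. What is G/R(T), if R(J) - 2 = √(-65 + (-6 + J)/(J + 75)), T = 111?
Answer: 1174996534/572805 - 18951557*I*√247690/1145610 ≈ 2051.3 - 8233.1*I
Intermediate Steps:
M(P, V) = -13/P + P*V
R(J) = 2 + √(-65 + (-6 + J)/(75 + J)) (R(J) = 2 + √(-65 + (-6 + J)/(J + 75)) = 2 + √(-65 + (-6 + J)/(75 + J)))
G = 18951557/270 (G = -9 + (-13/270 + 270*260) = -9 + (-13*1/270 + 70200) = -9 + (-13/270 + 70200) = -9 + 18953987/270 = 18951557/270 ≈ 70191.)
G/R(T) = 18951557/(270*(2 + √((-4881 - 64*111)/(75 + 111)))) = 18951557/(270*(2 + √((-4881 - 7104)/186))) = 18951557/(270*(2 + √((1/186)*(-11985)))) = 18951557/(270*(2 + √(-3995/62))) = 18951557/(270*(2 + I*√247690/62))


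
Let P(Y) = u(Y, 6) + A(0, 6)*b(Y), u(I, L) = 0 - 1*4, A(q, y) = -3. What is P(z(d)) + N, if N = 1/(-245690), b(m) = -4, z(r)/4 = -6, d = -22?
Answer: 1965519/245690 ≈ 8.0000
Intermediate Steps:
z(r) = -24 (z(r) = 4*(-6) = -24)
u(I, L) = -4 (u(I, L) = 0 - 4 = -4)
N = -1/245690 ≈ -4.0702e-6
P(Y) = 8 (P(Y) = -4 - 3*(-4) = -4 + 12 = 8)
P(z(d)) + N = 8 - 1/245690 = 1965519/245690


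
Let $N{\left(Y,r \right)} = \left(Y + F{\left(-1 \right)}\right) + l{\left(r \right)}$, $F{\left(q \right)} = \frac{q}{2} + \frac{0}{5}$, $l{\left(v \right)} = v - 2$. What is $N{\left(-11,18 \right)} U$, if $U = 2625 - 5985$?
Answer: $-15120$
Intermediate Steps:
$l{\left(v \right)} = -2 + v$
$U = -3360$
$F{\left(q \right)} = \frac{q}{2}$ ($F{\left(q \right)} = q \frac{1}{2} + 0 \cdot \frac{1}{5} = \frac{q}{2} + 0 = \frac{q}{2}$)
$N{\left(Y,r \right)} = - \frac{5}{2} + Y + r$ ($N{\left(Y,r \right)} = \left(Y + \frac{1}{2} \left(-1\right)\right) + \left(-2 + r\right) = \left(Y - \frac{1}{2}\right) + \left(-2 + r\right) = \left(- \frac{1}{2} + Y\right) + \left(-2 + r\right) = - \frac{5}{2} + Y + r$)
$N{\left(-11,18 \right)} U = \left(- \frac{5}{2} - 11 + 18\right) \left(-3360\right) = \frac{9}{2} \left(-3360\right) = -15120$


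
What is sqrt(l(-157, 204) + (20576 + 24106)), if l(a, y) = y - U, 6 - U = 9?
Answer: sqrt(44889) ≈ 211.87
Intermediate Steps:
U = -3 (U = 6 - 1*9 = 6 - 9 = -3)
l(a, y) = 3 + y (l(a, y) = y - 1*(-3) = y + 3 = 3 + y)
sqrt(l(-157, 204) + (20576 + 24106)) = sqrt((3 + 204) + (20576 + 24106)) = sqrt(207 + 44682) = sqrt(44889)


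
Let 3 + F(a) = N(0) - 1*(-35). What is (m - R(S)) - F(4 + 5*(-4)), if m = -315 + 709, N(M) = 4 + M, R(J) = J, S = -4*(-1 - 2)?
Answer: 346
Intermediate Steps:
S = 12 (S = -4*(-3) = 12)
m = 394
F(a) = 36 (F(a) = -3 + ((4 + 0) - 1*(-35)) = -3 + (4 + 35) = -3 + 39 = 36)
(m - R(S)) - F(4 + 5*(-4)) = (394 - 1*12) - 1*36 = (394 - 12) - 36 = 382 - 36 = 346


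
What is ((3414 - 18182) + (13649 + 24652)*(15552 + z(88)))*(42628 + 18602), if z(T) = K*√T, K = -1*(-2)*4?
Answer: 36471183172320 + 37522723680*√22 ≈ 3.6647e+13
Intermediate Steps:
K = 8 (K = 2*4 = 8)
z(T) = 8*√T
((3414 - 18182) + (13649 + 24652)*(15552 + z(88)))*(42628 + 18602) = ((3414 - 18182) + (13649 + 24652)*(15552 + 8*√88))*(42628 + 18602) = (-14768 + 38301*(15552 + 8*(2*√22)))*61230 = (-14768 + 38301*(15552 + 16*√22))*61230 = (-14768 + (595657152 + 612816*√22))*61230 = (595642384 + 612816*√22)*61230 = 36471183172320 + 37522723680*√22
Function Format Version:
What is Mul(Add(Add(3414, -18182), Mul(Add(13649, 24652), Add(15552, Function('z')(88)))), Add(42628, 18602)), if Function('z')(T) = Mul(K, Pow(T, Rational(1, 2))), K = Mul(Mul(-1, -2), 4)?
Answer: Add(36471183172320, Mul(37522723680, Pow(22, Rational(1, 2)))) ≈ 3.6647e+13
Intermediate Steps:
K = 8 (K = Mul(2, 4) = 8)
Function('z')(T) = Mul(8, Pow(T, Rational(1, 2)))
Mul(Add(Add(3414, -18182), Mul(Add(13649, 24652), Add(15552, Function('z')(88)))), Add(42628, 18602)) = Mul(Add(Add(3414, -18182), Mul(Add(13649, 24652), Add(15552, Mul(8, Pow(88, Rational(1, 2)))))), Add(42628, 18602)) = Mul(Add(-14768, Mul(38301, Add(15552, Mul(8, Mul(2, Pow(22, Rational(1, 2))))))), 61230) = Mul(Add(-14768, Mul(38301, Add(15552, Mul(16, Pow(22, Rational(1, 2)))))), 61230) = Mul(Add(-14768, Add(595657152, Mul(612816, Pow(22, Rational(1, 2))))), 61230) = Mul(Add(595642384, Mul(612816, Pow(22, Rational(1, 2)))), 61230) = Add(36471183172320, Mul(37522723680, Pow(22, Rational(1, 2))))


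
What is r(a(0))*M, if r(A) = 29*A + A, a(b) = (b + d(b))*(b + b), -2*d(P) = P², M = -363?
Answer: 0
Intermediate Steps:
d(P) = -P²/2
a(b) = 2*b*(b - b²/2) (a(b) = (b - b²/2)*(b + b) = (b - b²/2)*(2*b) = 2*b*(b - b²/2))
r(A) = 30*A
r(a(0))*M = (30*(0²*(2 - 1*0)))*(-363) = (30*(0*(2 + 0)))*(-363) = (30*(0*2))*(-363) = (30*0)*(-363) = 0*(-363) = 0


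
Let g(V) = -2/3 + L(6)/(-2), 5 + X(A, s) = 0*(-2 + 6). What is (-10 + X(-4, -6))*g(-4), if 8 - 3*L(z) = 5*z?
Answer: -45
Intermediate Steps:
L(z) = 8/3 - 5*z/3
X(A, s) = -5 (X(A, s) = -5 + 0*(-2 + 6) = -5 + 0*4 = -5 + 0 = -5)
g(V) = 3 (g(V) = -2/3 + (8/3 - 5/3*6)/(-2) = -2*⅓ + (8/3 - 10)*(-½) = -⅔ - 22/3*(-½) = -⅔ + 11/3 = 3)
(-10 + X(-4, -6))*g(-4) = (-10 - 5)*3 = -15*3 = -45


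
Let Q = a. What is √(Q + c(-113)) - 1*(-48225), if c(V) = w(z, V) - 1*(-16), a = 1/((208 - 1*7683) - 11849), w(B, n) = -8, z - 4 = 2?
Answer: 48225 + √746829121/9662 ≈ 48228.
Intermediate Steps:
z = 6 (z = 4 + 2 = 6)
a = -1/19324 (a = 1/((208 - 7683) - 11849) = 1/(-7475 - 11849) = 1/(-19324) = -1/19324 ≈ -5.1749e-5)
Q = -1/19324 ≈ -5.1749e-5
c(V) = 8 (c(V) = -8 - 1*(-16) = -8 + 16 = 8)
√(Q + c(-113)) - 1*(-48225) = √(-1/19324 + 8) - 1*(-48225) = √(154591/19324) + 48225 = √746829121/9662 + 48225 = 48225 + √746829121/9662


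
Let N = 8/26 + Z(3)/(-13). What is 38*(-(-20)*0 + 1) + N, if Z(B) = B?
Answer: 495/13 ≈ 38.077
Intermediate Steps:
N = 1/13 (N = 8/26 + 3/(-13) = 8*(1/26) + 3*(-1/13) = 4/13 - 3/13 = 1/13 ≈ 0.076923)
38*(-(-20)*0 + 1) + N = 38*(-(-20)*0 + 1) + 1/13 = 38*(-5*0 + 1) + 1/13 = 38*(0 + 1) + 1/13 = 38*1 + 1/13 = 38 + 1/13 = 495/13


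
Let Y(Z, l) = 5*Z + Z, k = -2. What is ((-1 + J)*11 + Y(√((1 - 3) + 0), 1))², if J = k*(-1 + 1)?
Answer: 49 - 132*I*√2 ≈ 49.0 - 186.68*I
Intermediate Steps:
J = 0 (J = -2*(-1 + 1) = -2*0 = 0)
Y(Z, l) = 6*Z
((-1 + J)*11 + Y(√((1 - 3) + 0), 1))² = ((-1 + 0)*11 + 6*√((1 - 3) + 0))² = (-1*11 + 6*√(-2 + 0))² = (-11 + 6*√(-2))² = (-11 + 6*(I*√2))² = (-11 + 6*I*√2)²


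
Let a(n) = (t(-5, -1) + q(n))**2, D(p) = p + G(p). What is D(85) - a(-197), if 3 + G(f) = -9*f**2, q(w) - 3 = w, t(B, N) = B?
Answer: -104544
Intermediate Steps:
q(w) = 3 + w
G(f) = -3 - 9*f**2
D(p) = -3 + p - 9*p**2 (D(p) = p + (-3 - 9*p**2) = -3 + p - 9*p**2)
a(n) = (-2 + n)**2 (a(n) = (-5 + (3 + n))**2 = (-2 + n)**2)
D(85) - a(-197) = (-3 + 85 - 9*85**2) - (-2 - 197)**2 = (-3 + 85 - 9*7225) - 1*(-199)**2 = (-3 + 85 - 65025) - 1*39601 = -64943 - 39601 = -104544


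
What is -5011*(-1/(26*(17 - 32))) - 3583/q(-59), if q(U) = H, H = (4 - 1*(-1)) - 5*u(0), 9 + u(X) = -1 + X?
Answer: -66919/858 ≈ -77.994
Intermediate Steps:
u(X) = -10 + X (u(X) = -9 + (-1 + X) = -10 + X)
H = 55 (H = (4 - 1*(-1)) - 5*(-10 + 0) = (4 + 1) - 5*(-10) = 5 + 50 = 55)
q(U) = 55
-5011*(-1/(26*(17 - 32))) - 3583/q(-59) = -5011*(-1/(26*(17 - 32))) - 3583/55 = -5011/((-15*(-26))) - 3583*1/55 = -5011/390 - 3583/55 = -66919/858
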